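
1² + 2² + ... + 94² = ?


n = 94
n(n+1)(2n+1)/6 = 94×95×189/6
= 1687770/6 = 281295

Σk² = 281295


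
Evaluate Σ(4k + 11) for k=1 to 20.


Σ(4k+11) = 4·Σk + 11·n
= 4·210 + 11·20
= 840 + 220 = 1060

Σ = 1060


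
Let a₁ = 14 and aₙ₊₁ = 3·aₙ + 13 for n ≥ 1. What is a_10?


Computing step by step:
a_1 = 14
a_2 = 55
a_3 = 178
a_4 = 547
a_5 = 1654
a_6 = 4975
a_7 = 14938
a_8 = 44827
a_9 = 134494
a_10 = 403495


a_10 = 403495


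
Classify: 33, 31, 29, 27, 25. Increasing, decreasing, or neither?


Differences: -2, -2, -2, -2
All differences < 0 → strictly DECREASING

Monotonically decreasing


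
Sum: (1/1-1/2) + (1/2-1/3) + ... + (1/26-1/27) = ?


Telescoping: adjacent terms cancel.
= 1/1 - 1/27
= 1 - 1/27 = 26/27

Sum = 26/27


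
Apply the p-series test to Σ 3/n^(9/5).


p-series test: Σ c/n^p converges if p > 1, diverges if p ≤ 1 (constant c > 0 doesn't affect convergence).
p = 9/5
9/5 > 1 → CONVERGES

Converges (p = 9/5 > 1)


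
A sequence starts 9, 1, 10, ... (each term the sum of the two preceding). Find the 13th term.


Computing iteratively: 9, 1, 10, 11, 21, 32, 53, 85, 138, 223, 361, 584, ...
a_13 = 945

a_13 = 945


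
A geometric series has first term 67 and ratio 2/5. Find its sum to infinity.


S∞ = a₁/(1-r) = 67/(1 - 2/5)
= 67/(3/5)
= 335/3

S∞ = 335/3


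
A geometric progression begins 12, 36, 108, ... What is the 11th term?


aₙ = a₁·r^(n-1)
= 12×3^10
= 12×59049
= 708588

a_11 = 708588


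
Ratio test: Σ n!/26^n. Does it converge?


aₙ = n!/26^n
a_{n+1}/aₙ = (n+1)!/26^(n+1) × 26^n/n!
= (n+1)/26
L = lim(n→∞) (n+1)/26 = ∞
L > 1 → series DIVERGES

Diverges (ratio test: L = ∞ > 1)


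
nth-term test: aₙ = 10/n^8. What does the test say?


lim(n→∞) 10/n^8 = 0
lim aₙ = 0 → nth-term test is INCONCLUSIVE
(Need other tests; this is actually a convergent p-series with p=8 > 1)

Inconclusive (lim aₙ = 0; need another test)


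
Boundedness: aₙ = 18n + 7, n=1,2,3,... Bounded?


aₙ = 18n + 7 → as n→∞, aₙ→∞
No finite upper bound exists
The sequence is UNBOUNDED

Unbounded (aₙ → ∞ as n → ∞)


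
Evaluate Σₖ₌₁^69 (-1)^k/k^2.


S = -1 + 1/4 - 1/9 + 1/16 - 1/25 + 1/36 - 1/49 + 1/64 ± ...
= -0.8226
(Full series converges to -π²/12 ≈ -0.8225)

S_69 = -0.8226


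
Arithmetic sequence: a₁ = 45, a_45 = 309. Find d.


d = (aₙ - a₁)/(n-1)
= (309 - 45)/(45-1)
= 264/44 = 6

d = 6


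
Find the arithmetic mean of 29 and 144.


AM = (29 + 144)/2 = 173/2 = 86.5

AM = 86.5


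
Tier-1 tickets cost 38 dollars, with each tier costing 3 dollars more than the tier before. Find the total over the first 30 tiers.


aₙ = 38 + (30-1)×3 = 125
Sₙ = n(a₁+aₙ)/2 = 30×(38+125)/2
= 30×163/2 = 2445

S_30 = 2445


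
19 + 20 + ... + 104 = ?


Σₖ₌19^104 k = Σₖ₌₁^104 k − Σₖ₌₁^18 k
= 104·105/2 − 18·19/2
= 5460 − 171 = 5289

Σk = 5289


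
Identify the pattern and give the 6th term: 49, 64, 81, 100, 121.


Pattern: perfect squares: n²
Terms: 49, 64, 81, 100, 121
Next term = 144

Next term = 144


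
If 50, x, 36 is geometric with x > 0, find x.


GM = √(50×36) = √1800 = 42.4264

GM = 42.4264


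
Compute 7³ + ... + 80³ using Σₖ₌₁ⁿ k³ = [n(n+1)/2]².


Σₖ₌7^80 k³ = [80·81/2]² − [6·7/2]²
= 10497600 − 441 = 10497159

Σk³ = 10497159


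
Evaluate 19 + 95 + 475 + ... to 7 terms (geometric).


Sₙ = 19×(5^7 - 1)/(5 - 1)
= 19×(78125 - 1)/4
= 19×78124/4
= 371089

S_7 = 371089


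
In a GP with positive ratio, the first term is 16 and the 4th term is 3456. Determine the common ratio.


r^(n-1) = aₙ/a₁
r^3 = 3456/16 = 216
r = 216^(1/3)
= 6

r = 6


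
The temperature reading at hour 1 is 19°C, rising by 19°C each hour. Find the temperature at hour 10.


aₙ = a₁ + (n-1)d
= 19 + (10-1)×19
= 19 + 171
= 190

a_10 = 190


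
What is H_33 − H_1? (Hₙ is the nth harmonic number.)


Σₖ₌2^33 1/k = 1/2 + 1/3 + 1/4 + ... + 1/33
= 40548494360749/13127595717600
≈ 3.0888

Sum = 40548494360749/13127595717600 ≈ 3.0888


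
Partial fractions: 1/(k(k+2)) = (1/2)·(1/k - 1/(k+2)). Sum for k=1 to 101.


1/(k(k+2)) = (1/2)·(1/k - 1/(k+2)) (partial fractions)
Telescoping: Σ = (1/2)·(1 + 1/2 - 1/102 - 1/103) = 7777/10506

Sum = 7777/10506


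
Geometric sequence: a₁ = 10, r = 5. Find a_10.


aₙ = a₁·r^(n-1)
= 10×5^9
= 10×1953125
= 19531250

a_10 = 19531250


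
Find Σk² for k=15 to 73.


Σₖ₌15^73 k² = Σₖ₌₁^73 k² − Σₖ₌₁^14 k²
= 73·74·147/6 − 14·15·29/6
= 132349 − 1015 = 131334

Σk² = 131334


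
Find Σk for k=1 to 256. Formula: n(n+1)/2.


n(n+1)/2 = 256×257/2 = 65792/2 = 32896

Σk = 32896


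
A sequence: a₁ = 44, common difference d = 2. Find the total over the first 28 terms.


aₙ = 44 + (28-1)×2 = 98
Sₙ = n(a₁+aₙ)/2 = 28×(44+98)/2
= 28×142/2 = 1988

S_28 = 1988


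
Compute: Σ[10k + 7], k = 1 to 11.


Σ(10k+7) = 10·Σk + 7·n
= 10·66 + 7·11
= 660 + 77 = 737

Σ = 737


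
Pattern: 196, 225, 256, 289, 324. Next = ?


Pattern: perfect squares: n²
Terms: 196, 225, 256, 289, 324
Next term = 361

Next term = 361


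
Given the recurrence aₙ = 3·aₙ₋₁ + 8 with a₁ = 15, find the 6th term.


Computing step by step:
a_1 = 15
a_2 = 53
a_3 = 167
a_4 = 509
a_5 = 1535
a_6 = 4613


a_6 = 4613


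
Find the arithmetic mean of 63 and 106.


AM = (63 + 106)/2 = 169/2 = 84.5

AM = 84.5


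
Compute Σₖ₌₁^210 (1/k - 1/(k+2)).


Telescoping with gap 2: two head and two tail terms survive.
= (1 + 1/2) - (1/211 + 1/212)
= 3/2 - 1/211 - 1/212 = 66675/44732

Sum = 66675/44732


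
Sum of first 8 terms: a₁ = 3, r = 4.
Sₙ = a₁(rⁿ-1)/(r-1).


Sₙ = 3×(4^8 - 1)/(4 - 1)
= 3×(65536 - 1)/3
= 3×65535/3
= 65535

S_8 = 65535


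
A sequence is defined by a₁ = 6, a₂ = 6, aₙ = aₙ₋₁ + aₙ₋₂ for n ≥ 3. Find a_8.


Computing iteratively: 6, 6, 12, 18, 30, 48, 78, 126
a_8 = 126

a_8 = 126


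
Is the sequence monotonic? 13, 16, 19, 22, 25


Differences: 3, 3, 3, 3
All differences > 0 → strictly INCREASING

Monotonically increasing


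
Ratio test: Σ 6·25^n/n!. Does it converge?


aₙ = 6·25^n/n!
a_{n+1}/aₙ = 25^(n+1)/(n+1)! × n!/25^n  (constant 6 cancels)
= 25/(n+1)
L = lim(n→∞) 25/(n+1) = 0
L < 1 → series CONVERGES

Converges (ratio test: L = 0 < 1)


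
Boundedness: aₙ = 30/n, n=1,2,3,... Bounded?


a₁ = 30, a₂ = 30/2, a₃ = 30/3, ...
0 < aₙ ≤ 30 for all n ≥ 1
Lower bound: 0, Upper bound: 30
The sequence IS bounded

Bounded (0 < aₙ ≤ 30)


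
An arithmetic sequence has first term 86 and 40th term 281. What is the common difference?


d = (aₙ - a₁)/(n-1)
= (281 - 86)/(40-1)
= 195/39 = 5

d = 5


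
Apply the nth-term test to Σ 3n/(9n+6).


lim(n→∞) 3n/(9n+6) = 3/9 = 1/3  (divide numerator and denominator by n)
lim aₙ = 1/3 ≠ 0 → series DIVERGES

Diverges (lim aₙ = 1/3 ≠ 0)


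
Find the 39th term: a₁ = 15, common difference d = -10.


aₙ = a₁ + (n-1)d
= 15 + (39-1)×-10
= 15 - 380
= -365

a_39 = -365


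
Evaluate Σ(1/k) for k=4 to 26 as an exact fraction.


Σₖ₌4^26 1/k = 1/4 + 1/5 + 1/6 + ... + 1/26
= 18035598467/8923714800
≈ 2.0211

Sum = 18035598467/8923714800 ≈ 2.0211


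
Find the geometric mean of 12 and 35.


GM = √(12×35) = √420 = 20.4939

GM = 20.4939


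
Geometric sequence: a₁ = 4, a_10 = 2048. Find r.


r^(n-1) = aₙ/a₁
r^9 = 2048/4 = 512
r = 512^(1/9)
= 2

r = 2


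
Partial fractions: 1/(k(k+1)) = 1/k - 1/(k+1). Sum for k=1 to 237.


1/(k(k+1)) = 1/k - 1/(k+1) (partial fractions)
Telescoping: Σ = 1 - 1/238 = 237/238

Sum = 237/238


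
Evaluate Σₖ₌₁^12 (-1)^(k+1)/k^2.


S = 1 - 1/4 + 1/9 - 1/16 + 1/25 - 1/36 + 1/49 - 1/64 ± ...
= 0.8193
(Full series converges to +π²/12 ≈ +0.8225)

S_12 = 0.8193


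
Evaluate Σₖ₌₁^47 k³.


n(n+1)/2 = 47×48/2 = 1128
Σk³ = 1128² = 1272384

Σk³ = 1272384


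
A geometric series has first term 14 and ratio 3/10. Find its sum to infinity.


S∞ = a₁/(1-r) = 14/(1 - 3/10)
= 14/(7/10)
= 20

S∞ = 20


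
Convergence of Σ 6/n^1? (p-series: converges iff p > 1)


p-series test: Σ c/n^p converges if p > 1, diverges if p ≤ 1 (constant c > 0 doesn't affect convergence).
p = 1
1 ≤ 1 → DIVERGES

Diverges (p = 1 ≤ 1)


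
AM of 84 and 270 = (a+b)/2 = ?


AM = (84 + 270)/2 = 354/2 = 177

AM = 177


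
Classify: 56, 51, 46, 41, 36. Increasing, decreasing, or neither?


Differences: -5, -5, -5, -5
All differences < 0 → strictly DECREASING

Monotonically decreasing


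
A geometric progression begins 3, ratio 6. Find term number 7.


aₙ = a₁·r^(n-1)
= 3×6^6
= 3×46656
= 139968

a_7 = 139968


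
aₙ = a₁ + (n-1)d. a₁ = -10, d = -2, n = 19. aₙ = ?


aₙ = a₁ + (n-1)d
= -10 + (19-1)×-2
= -10 - 36
= -46

a_19 = -46


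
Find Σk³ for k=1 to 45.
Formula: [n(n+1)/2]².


n(n+1)/2 = 45×46/2 = 1035
Σk³ = 1035² = 1071225

Σk³ = 1071225


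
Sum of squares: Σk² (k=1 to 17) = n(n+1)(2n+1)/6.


n = 17
n(n+1)(2n+1)/6 = 17×18×35/6
= 10710/6 = 1785

Σk² = 1785


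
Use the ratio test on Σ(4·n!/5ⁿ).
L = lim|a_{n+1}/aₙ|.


aₙ = 4·n!/5^n
a_{n+1}/aₙ = (n+1)!/5^(n+1) × 5^n/n!  (constant 4 cancels)
= (n+1)/5
L = lim(n→∞) (n+1)/5 = ∞
L > 1 → series DIVERGES

Diverges (ratio test: L = ∞ > 1)


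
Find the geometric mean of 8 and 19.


GM = √(8×19) = √152 = 12.3288

GM = 12.3288


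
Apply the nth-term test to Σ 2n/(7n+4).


lim(n→∞) 2n/(7n+4) = 2/7 = 2/7  (divide numerator and denominator by n)
lim aₙ = 2/7 ≠ 0 → series DIVERGES

Diverges (lim aₙ = 2/7 ≠ 0)


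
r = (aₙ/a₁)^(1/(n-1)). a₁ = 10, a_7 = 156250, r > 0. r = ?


r^(n-1) = aₙ/a₁
r^6 = 156250/10 = 15625
r = 15625^(1/6)
= ±5; taking r > 0 gives r = 5

r = 5


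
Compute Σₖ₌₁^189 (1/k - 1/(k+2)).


Telescoping with gap 2: two head and two tail terms survive.
= (1 + 1/2) - (1/190 + 1/191)
= 3/2 - 1/190 - 1/191 = 27027/18145

Sum = 27027/18145


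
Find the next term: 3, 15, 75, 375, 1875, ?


Pattern: geometric (r=5)
Terms: 3, 15, 75, 375, 1875
Next term = 9375

Next term = 9375


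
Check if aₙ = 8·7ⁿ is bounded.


aₙ = 8·7ⁿ → as n→∞, aₙ→∞ (since base 7 > 1)
No finite upper bound exists
The sequence is UNBOUNDED

Unbounded (aₙ → ∞ as n → ∞)


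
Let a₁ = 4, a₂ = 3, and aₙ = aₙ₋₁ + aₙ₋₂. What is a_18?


Computing iteratively: 4, 3, 7, 10, 17, 27, 44, 71, 115, 186, 301, 487, ...
a_18 = 8739

a_18 = 8739


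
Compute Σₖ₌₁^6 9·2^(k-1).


Sₙ = 9×(2^6 - 1)/(2 - 1)
= 9×(64 - 1)/1
= 9×63/1
= 567

S_6 = 567


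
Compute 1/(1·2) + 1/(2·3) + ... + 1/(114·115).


1/(k(k+1)) = 1/k - 1/(k+1) (partial fractions)
Telescoping: Σ = 1 - 1/115 = 114/115

Sum = 114/115


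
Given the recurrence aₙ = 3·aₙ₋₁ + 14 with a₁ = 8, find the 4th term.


Computing step by step:
a_1 = 8
a_2 = 38
a_3 = 128
a_4 = 398


a_4 = 398


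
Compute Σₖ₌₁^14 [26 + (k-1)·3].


aₙ = 26 + (14-1)×3 = 65
Sₙ = n(a₁+aₙ)/2 = 14×(26+65)/2
= 14×91/2 = 637

S_14 = 637


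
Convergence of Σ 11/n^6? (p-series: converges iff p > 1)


p-series test: Σ c/n^p converges if p > 1, diverges if p ≤ 1 (constant c > 0 doesn't affect convergence).
p = 6
6 > 1 → CONVERGES

Converges (p = 6 > 1)


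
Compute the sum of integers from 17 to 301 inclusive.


Σₖ₌17^301 k = Σₖ₌₁^301 k − Σₖ₌₁^16 k
= 301·302/2 − 16·17/2
= 45451 − 136 = 45315

Σk = 45315


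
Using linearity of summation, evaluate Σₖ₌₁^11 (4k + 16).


Σ(4k+16) = 4·Σk + 16·n
= 4·66 + 16·11
= 264 + 176 = 440

Σ = 440


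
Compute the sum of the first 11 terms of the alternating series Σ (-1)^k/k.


S = -1 + 1/2 - 1/3 + 1/4 - 1/5 + 1/6 - 1/7 + 1/8 ± ...
= -0.7365
(Full series converges to -ln(2) ≈ -0.6931)

S_11 = -0.7365


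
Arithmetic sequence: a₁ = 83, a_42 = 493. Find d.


d = (aₙ - a₁)/(n-1)
= (493 - 83)/(42-1)
= 410/41 = 10

d = 10


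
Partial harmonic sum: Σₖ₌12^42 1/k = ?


Σₖ₌12^42 1/k = 1/12 + 1/13 + 1/14 + ... + 1/42
= 286282196019672403/219060189739591200
≈ 1.3069

Sum = 286282196019672403/219060189739591200 ≈ 1.3069


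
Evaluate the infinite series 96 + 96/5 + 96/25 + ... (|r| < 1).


S∞ = a₁/(1-r) = 96/(1 - 1/5)
= 96/(4/5)
= 120

S∞ = 120


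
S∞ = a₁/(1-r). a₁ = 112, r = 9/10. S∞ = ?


S∞ = a₁/(1-r) = 112/(1 - 9/10)
= 112/(1/10)
= 1120

S∞ = 1120


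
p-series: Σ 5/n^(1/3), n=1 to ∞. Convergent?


p-series test: Σ c/n^p converges if p > 1, diverges if p ≤ 1 (constant c > 0 doesn't affect convergence).
p = 1/3
1/3 ≤ 1 → DIVERGES

Diverges (p = 1/3 ≤ 1)


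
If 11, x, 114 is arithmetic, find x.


AM = (11 + 114)/2 = 125/2 = 62.5

AM = 62.5


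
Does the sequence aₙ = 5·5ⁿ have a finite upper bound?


aₙ = 5·5ⁿ → as n→∞, aₙ→∞ (since base 5 > 1)
No finite upper bound exists
The sequence is UNBOUNDED

Unbounded (aₙ → ∞ as n → ∞)


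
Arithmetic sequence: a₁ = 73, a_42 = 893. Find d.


d = (aₙ - a₁)/(n-1)
= (893 - 73)/(42-1)
= 820/41 = 20

d = 20


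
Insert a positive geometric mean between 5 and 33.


GM = √(5×33) = √165 = 12.8452

GM = 12.8452


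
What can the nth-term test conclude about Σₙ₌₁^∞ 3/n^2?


lim(n→∞) 3/n^2 = 0
lim aₙ = 0 → nth-term test is INCONCLUSIVE
(Need other tests; this is actually a convergent p-series with p=2 > 1)

Inconclusive (lim aₙ = 0; need another test)


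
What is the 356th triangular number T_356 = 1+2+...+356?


n(n+1)/2 = 356×357/2 = 127092/2 = 63546

Σk = 63546


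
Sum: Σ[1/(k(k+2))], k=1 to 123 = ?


1/(k(k+2)) = (1/2)·(1/k - 1/(k+2)) (partial fractions)
Telescoping: Σ = (1/2)·(1 + 1/2 - 1/124 - 1/125) = 23001/31000

Sum = 23001/31000


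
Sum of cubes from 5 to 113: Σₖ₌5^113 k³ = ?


Σₖ₌5^113 k³ = [113·114/2]² − [4·5/2]²
= 41486481 − 100 = 41486381

Σk³ = 41486381


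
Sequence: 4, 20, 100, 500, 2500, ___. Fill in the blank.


Pattern: geometric (r=5)
Terms: 4, 20, 100, 500, 2500
Next term = 12500

Next term = 12500


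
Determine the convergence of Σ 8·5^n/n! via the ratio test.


aₙ = 8·5^n/n!
a_{n+1}/aₙ = 5^(n+1)/(n+1)! × n!/5^n  (constant 8 cancels)
= 5/(n+1)
L = lim(n→∞) 5/(n+1) = 0
L < 1 → series CONVERGES

Converges (ratio test: L = 0 < 1)


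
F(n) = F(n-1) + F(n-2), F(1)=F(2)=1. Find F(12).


Fibonacci sequence: 1, 1, 2, 3, 5, 8, 13, 21, 34, 55, 89, ...
F(12) = 144

F(12) = 144


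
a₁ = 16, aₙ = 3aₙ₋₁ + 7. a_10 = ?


Computing step by step:
a_1 = 16
a_2 = 55
a_3 = 172
a_4 = 523
a_5 = 1576
a_6 = 4735
a_7 = 14212
a_8 = 42643
a_9 = 127936
a_10 = 383815


a_10 = 383815


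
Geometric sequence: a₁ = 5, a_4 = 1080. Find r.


r^(n-1) = aₙ/a₁
r^3 = 1080/5 = 216
r = 216^(1/3)
= 6

r = 6


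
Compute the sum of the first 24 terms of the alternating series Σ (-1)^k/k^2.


S = -1 + 1/4 - 1/9 + 1/16 - 1/25 + 1/36 - 1/49 + 1/64 ± ...
= -0.8216
(Full series converges to -π²/12 ≈ -0.8225)

S_24 = -0.8216


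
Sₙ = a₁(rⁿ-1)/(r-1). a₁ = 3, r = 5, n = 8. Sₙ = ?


Sₙ = 3×(5^8 - 1)/(5 - 1)
= 3×(390625 - 1)/4
= 3×390624/4
= 292968

S_8 = 292968


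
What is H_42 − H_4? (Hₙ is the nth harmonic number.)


Σₖ₌5^42 1/k = 1/5 + 1/6 + 1/7 + ... + 1/42
= 6382359803740019/2844937529085600
≈ 2.2434

Sum = 6382359803740019/2844937529085600 ≈ 2.2434


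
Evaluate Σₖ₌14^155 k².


Σₖ₌14^155 k² = Σₖ₌₁^155 k² − Σₖ₌₁^13 k²
= 155·156·311/6 − 13·14·27/6
= 1253330 − 819 = 1252511

Σk² = 1252511


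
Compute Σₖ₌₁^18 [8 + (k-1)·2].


aₙ = 8 + (18-1)×2 = 42
Sₙ = n(a₁+aₙ)/2 = 18×(8+42)/2
= 18×50/2 = 450

S_18 = 450


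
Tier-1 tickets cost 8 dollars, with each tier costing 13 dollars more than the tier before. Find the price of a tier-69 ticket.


aₙ = a₁ + (n-1)d
= 8 + (69-1)×13
= 8 + 884
= 892

a_69 = 892


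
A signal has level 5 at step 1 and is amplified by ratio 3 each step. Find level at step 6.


aₙ = a₁·r^(n-1)
= 5×3^5
= 5×243
= 1215

a_6 = 1215


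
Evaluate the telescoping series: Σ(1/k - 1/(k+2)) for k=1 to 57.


Telescoping with gap 2: two head and two tail terms survive.
= (1 + 1/2) - (1/58 + 1/59)
= 3/2 - 1/58 - 1/59 = 2508/1711

Sum = 2508/1711


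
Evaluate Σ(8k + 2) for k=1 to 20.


Σ(8k+2) = 8·Σk + 2·n
= 8·210 + 2·20
= 1680 + 40 = 1720

Σ = 1720


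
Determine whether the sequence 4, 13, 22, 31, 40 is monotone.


Differences: 9, 9, 9, 9
All differences > 0 → strictly INCREASING

Monotonically increasing


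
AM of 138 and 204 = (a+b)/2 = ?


AM = (138 + 204)/2 = 342/2 = 171

AM = 171


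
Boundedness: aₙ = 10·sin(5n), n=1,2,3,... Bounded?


For all n, -1 ≤ sin(5n) ≤ 1, so -10 ≤ 10·sin(5n) ≤ 10
Lower bound: -10, Upper bound: 10
The sequence IS bounded

Bounded (-10 ≤ aₙ ≤ 10)


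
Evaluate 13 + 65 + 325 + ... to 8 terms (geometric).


Sₙ = 13×(5^8 - 1)/(5 - 1)
= 13×(390625 - 1)/4
= 13×390624/4
= 1269528

S_8 = 1269528


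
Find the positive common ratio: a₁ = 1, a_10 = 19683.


r^(n-1) = aₙ/a₁
r^9 = 19683/1 = 19683
r = 19683^(1/9)
= 3

r = 3


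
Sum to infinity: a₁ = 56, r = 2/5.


S∞ = a₁/(1-r) = 56/(1 - 2/5)
= 56/(3/5)
= 280/3

S∞ = 280/3


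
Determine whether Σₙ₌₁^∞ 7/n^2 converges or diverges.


p-series test: Σ c/n^p converges if p > 1, diverges if p ≤ 1 (constant c > 0 doesn't affect convergence).
p = 2
2 > 1 → CONVERGES

Converges (p = 2 > 1)


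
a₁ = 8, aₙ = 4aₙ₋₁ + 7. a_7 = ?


Computing step by step:
a_1 = 8
a_2 = 39
a_3 = 163
a_4 = 659
a_5 = 2643
a_6 = 10579
a_7 = 42323


a_7 = 42323


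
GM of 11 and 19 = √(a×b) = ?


GM = √(11×19) = √209 = 14.4568

GM = 14.4568


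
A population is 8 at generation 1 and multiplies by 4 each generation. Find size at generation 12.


aₙ = a₁·r^(n-1)
= 8×4^11
= 8×4194304
= 33554432

a_12 = 33554432


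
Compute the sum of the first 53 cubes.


n(n+1)/2 = 53×54/2 = 1431
Σk³ = 1431² = 2047761

Σk³ = 2047761


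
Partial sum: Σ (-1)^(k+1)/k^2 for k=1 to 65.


S = 1 - 1/4 + 1/9 - 1/16 + 1/25 - 1/36 + 1/49 - 1/64 ± ...
= 0.8226
(Full series converges to +π²/12 ≈ +0.8225)

S_65 = 0.8226


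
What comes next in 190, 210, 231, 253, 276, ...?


Pattern: triangular numbers: n(n+1)/2
Terms: 190, 210, 231, 253, 276
Next term = 300

Next term = 300


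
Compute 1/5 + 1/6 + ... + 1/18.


Σₖ₌5^18 1/k = 1/5 + 1/6 + 1/7 + ... + 1/18
= 5765801/4084080
≈ 1.4118

Sum = 5765801/4084080 ≈ 1.4118


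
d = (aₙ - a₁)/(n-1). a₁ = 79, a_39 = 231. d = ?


d = (aₙ - a₁)/(n-1)
= (231 - 79)/(39-1)
= 152/38 = 4

d = 4


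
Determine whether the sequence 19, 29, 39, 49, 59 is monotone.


Differences: 10, 10, 10, 10
All differences > 0 → strictly INCREASING

Monotonically increasing


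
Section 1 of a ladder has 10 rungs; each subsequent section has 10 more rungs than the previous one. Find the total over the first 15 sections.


aₙ = 10 + (15-1)×10 = 150
Sₙ = n(a₁+aₙ)/2 = 15×(10+150)/2
= 15×160/2 = 1200

S_15 = 1200


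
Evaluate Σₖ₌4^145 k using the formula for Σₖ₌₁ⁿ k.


Σₖ₌4^145 k = Σₖ₌₁^145 k − Σₖ₌₁^3 k
= 145·146/2 − 3·4/2
= 10585 − 6 = 10579

Σk = 10579


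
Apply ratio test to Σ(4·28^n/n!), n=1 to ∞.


aₙ = 4·28^n/n!
a_{n+1}/aₙ = 28^(n+1)/(n+1)! × n!/28^n  (constant 4 cancels)
= 28/(n+1)
L = lim(n→∞) 28/(n+1) = 0
L < 1 → series CONVERGES

Converges (ratio test: L = 0 < 1)


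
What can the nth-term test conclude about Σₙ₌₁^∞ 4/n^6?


lim(n→∞) 4/n^6 = 0
lim aₙ = 0 → nth-term test is INCONCLUSIVE
(Need other tests; this is actually a convergent p-series with p=6 > 1)

Inconclusive (lim aₙ = 0; need another test)


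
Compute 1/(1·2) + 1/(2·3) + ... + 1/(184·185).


1/(k(k+1)) = 1/k - 1/(k+1) (partial fractions)
Telescoping: Σ = 1 - 1/185 = 184/185

Sum = 184/185


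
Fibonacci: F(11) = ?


Fibonacci sequence: 1, 1, 2, 3, 5, 8, 13, 21, 34, 55, 89
F(11) = 89

F(11) = 89


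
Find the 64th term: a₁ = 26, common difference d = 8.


aₙ = a₁ + (n-1)d
= 26 + (64-1)×8
= 26 + 504
= 530

a_64 = 530


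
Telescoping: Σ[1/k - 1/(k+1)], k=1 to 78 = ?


Telescoping: adjacent terms cancel.
= 1/1 - 1/79
= 1 - 1/79 = 78/79

Sum = 78/79


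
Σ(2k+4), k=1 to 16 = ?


Σ(2k+4) = 2·Σk + 4·n
= 2·136 + 4·16
= 272 + 64 = 336

Σ = 336


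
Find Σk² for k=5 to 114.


Σₖ₌5^114 k² = Σₖ₌₁^114 k² − Σₖ₌₁^4 k²
= 114·115·229/6 − 4·5·9/6
= 500365 − 30 = 500335

Σk² = 500335


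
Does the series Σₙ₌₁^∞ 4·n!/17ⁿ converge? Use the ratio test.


aₙ = 4·n!/17^n
a_{n+1}/aₙ = (n+1)!/17^(n+1) × 17^n/n!  (constant 4 cancels)
= (n+1)/17
L = lim(n→∞) (n+1)/17 = ∞
L > 1 → series DIVERGES

Diverges (ratio test: L = ∞ > 1)


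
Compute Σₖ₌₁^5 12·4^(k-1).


Sₙ = 12×(4^5 - 1)/(4 - 1)
= 12×(1024 - 1)/3
= 12×1023/3
= 4092

S_5 = 4092


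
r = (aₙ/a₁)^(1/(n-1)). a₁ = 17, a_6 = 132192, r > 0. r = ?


r^(n-1) = aₙ/a₁
r^5 = 132192/17 = 7776
r = 7776^(1/5)
= 6

r = 6


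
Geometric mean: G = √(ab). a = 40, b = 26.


GM = √(40×26) = √1040 = 32.249

GM = 32.249


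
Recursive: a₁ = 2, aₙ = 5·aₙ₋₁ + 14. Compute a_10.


Computing step by step:
a_1 = 2
a_2 = 24
a_3 = 134
a_4 = 684
a_5 = 3434
a_6 = 17184
a_7 = 85934
a_8 = 429684
a_9 = 2148434
a_10 = 10742184


a_10 = 10742184


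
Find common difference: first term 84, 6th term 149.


d = (aₙ - a₁)/(n-1)
= (149 - 84)/(6-1)
= 65/5 = 13

d = 13


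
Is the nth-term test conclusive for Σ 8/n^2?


lim(n→∞) 8/n^2 = 0
lim aₙ = 0 → nth-term test is INCONCLUSIVE
(Need other tests; this is actually a convergent p-series with p=2 > 1)

Inconclusive (lim aₙ = 0; need another test)


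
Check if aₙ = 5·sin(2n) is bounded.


For all n, -1 ≤ sin(2n) ≤ 1, so -5 ≤ 5·sin(2n) ≤ 5
Lower bound: -5, Upper bound: 5
The sequence IS bounded

Bounded (-5 ≤ aₙ ≤ 5)


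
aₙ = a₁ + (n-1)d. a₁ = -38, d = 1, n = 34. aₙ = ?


aₙ = a₁ + (n-1)d
= -38 + (34-1)×1
= -38 + 33
= -5

a_34 = -5


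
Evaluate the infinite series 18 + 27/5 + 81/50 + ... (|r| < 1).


S∞ = a₁/(1-r) = 18/(1 - 3/10)
= 18/(7/10)
= 180/7

S∞ = 180/7


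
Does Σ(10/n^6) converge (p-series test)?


p-series test: Σ c/n^p converges if p > 1, diverges if p ≤ 1 (constant c > 0 doesn't affect convergence).
p = 6
6 > 1 → CONVERGES

Converges (p = 6 > 1)


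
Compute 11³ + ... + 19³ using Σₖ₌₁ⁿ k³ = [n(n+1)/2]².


Σₖ₌11^19 k³ = [19·20/2]² − [10·11/2]²
= 36100 − 3025 = 33075

Σk³ = 33075


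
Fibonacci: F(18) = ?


Fibonacci sequence: 1, 1, 2, 3, 5, 8, 13, 21, 34, 55, 89, ...
F(18) = 2584

F(18) = 2584


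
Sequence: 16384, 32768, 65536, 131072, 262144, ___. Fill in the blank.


Pattern: powers of 2: 2ⁿ
Terms: 16384, 32768, 65536, 131072, 262144
Next term = 524288

Next term = 524288


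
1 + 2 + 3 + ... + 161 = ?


n(n+1)/2 = 161×162/2 = 26082/2 = 13041

Σk = 13041


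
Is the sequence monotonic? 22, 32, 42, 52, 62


Differences: 10, 10, 10, 10
All differences > 0 → strictly INCREASING

Monotonically increasing


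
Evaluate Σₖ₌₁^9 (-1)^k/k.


S = -1 + 1/2 - 1/3 + 1/4 - 1/5 + 1/6 - 1/7 + 1/8 ± ...
= -0.7456
(Full series converges to -ln(2) ≈ -0.6931)

S_9 = -0.7456


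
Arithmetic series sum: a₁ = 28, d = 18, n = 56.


aₙ = 28 + (56-1)×18 = 1018
Sₙ = n(a₁+aₙ)/2 = 56×(28+1018)/2
= 56×1046/2 = 29288

S_56 = 29288


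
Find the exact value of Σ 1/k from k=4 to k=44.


Σₖ₌4^44 1/k = 1/4 + 1/5 + 1/6 + ... + 1/44
= 3417147441241012987/1345655451257488800
≈ 2.5394

Sum = 3417147441241012987/1345655451257488800 ≈ 2.5394


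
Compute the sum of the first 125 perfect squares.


n = 125
n(n+1)(2n+1)/6 = 125×126×251/6
= 3953250/6 = 658875

Σk² = 658875


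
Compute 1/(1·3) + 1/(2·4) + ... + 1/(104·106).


1/(k(k+2)) = (1/2)·(1/k - 1/(k+2)) (partial fractions)
Telescoping: Σ = (1/2)·(1 + 1/2 - 1/105 - 1/106) = 4121/5565

Sum = 4121/5565


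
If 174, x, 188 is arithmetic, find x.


AM = (174 + 188)/2 = 362/2 = 181

AM = 181


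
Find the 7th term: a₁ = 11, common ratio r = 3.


aₙ = a₁·r^(n-1)
= 11×3^6
= 11×729
= 8019

a_7 = 8019


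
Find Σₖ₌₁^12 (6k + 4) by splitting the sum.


Σ(6k+4) = 6·Σk + 4·n
= 6·78 + 4·12
= 468 + 48 = 516

Σ = 516


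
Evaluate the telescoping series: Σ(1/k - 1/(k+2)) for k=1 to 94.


Telescoping with gap 2: two head and two tail terms survive.
= (1 + 1/2) - (1/95 + 1/96)
= 3/2 - 1/95 - 1/96 = 13489/9120

Sum = 13489/9120


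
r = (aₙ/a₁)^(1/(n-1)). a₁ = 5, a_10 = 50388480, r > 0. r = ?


r^(n-1) = aₙ/a₁
r^9 = 50388480/5 = 10077696
r = 10077696^(1/9)
= 6

r = 6


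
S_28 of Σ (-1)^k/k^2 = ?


S = -1 + 1/4 - 1/9 + 1/16 - 1/25 + 1/36 - 1/49 + 1/64 ± ...
= -0.8219
(Full series converges to -π²/12 ≈ -0.8225)

S_28 = -0.8219


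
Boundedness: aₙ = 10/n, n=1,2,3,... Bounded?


a₁ = 10, a₂ = 10/2, a₃ = 10/3, ...
0 < aₙ ≤ 10 for all n ≥ 1
Lower bound: 0, Upper bound: 10
The sequence IS bounded

Bounded (0 < aₙ ≤ 10)


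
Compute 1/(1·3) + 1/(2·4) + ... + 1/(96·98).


1/(k(k+2)) = (1/2)·(1/k - 1/(k+2)) (partial fractions)
Telescoping: Σ = (1/2)·(1 + 1/2 - 1/97 - 1/98) = 3516/4753

Sum = 3516/4753


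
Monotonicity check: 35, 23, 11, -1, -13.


Differences: -12, -12, -12, -12
All differences < 0 → strictly DECREASING

Monotonically decreasing


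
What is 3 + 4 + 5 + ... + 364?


Σₖ₌3^364 k = Σₖ₌₁^364 k − Σₖ₌₁^2 k
= 364·365/2 − 2·3/2
= 66430 − 3 = 66427

Σk = 66427


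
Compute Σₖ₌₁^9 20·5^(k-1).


Sₙ = 20×(5^9 - 1)/(5 - 1)
= 20×(1953125 - 1)/4
= 20×1953124/4
= 9765620

S_9 = 9765620


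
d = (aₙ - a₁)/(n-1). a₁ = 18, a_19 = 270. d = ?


d = (aₙ - a₁)/(n-1)
= (270 - 18)/(19-1)
= 252/18 = 14

d = 14


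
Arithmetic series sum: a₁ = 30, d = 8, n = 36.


aₙ = 30 + (36-1)×8 = 310
Sₙ = n(a₁+aₙ)/2 = 36×(30+310)/2
= 36×340/2 = 6120

S_36 = 6120


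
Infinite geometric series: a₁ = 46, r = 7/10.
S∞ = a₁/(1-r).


S∞ = a₁/(1-r) = 46/(1 - 7/10)
= 46/(3/10)
= 460/3

S∞ = 460/3


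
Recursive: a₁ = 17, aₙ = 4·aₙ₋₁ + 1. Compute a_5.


Computing step by step:
a_1 = 17
a_2 = 69
a_3 = 277
a_4 = 1109
a_5 = 4437


a_5 = 4437


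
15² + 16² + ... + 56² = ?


Σₖ₌15^56 k² = Σₖ₌₁^56 k² − Σₖ₌₁^14 k²
= 56·57·113/6 − 14·15·29/6
= 60116 − 1015 = 59101

Σk² = 59101


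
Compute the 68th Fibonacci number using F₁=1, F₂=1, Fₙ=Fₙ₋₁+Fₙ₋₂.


Fibonacci sequence: 1, 1, 2, 3, 5, 8, 13, 21, 34, 55, 89, ...
F(68) = 72723460248141

F(68) = 72723460248141


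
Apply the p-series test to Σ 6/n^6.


p-series test: Σ c/n^p converges if p > 1, diverges if p ≤ 1 (constant c > 0 doesn't affect convergence).
p = 6
6 > 1 → CONVERGES

Converges (p = 6 > 1)


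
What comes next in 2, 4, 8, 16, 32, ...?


Pattern: powers of 2: 2ⁿ
Terms: 2, 4, 8, 16, 32
Next term = 64

Next term = 64


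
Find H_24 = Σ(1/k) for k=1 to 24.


H_24 = 1/1 + 1/2 + 1/3 + ... + 1/24
= 1347822955/356948592
≈ 3.776

H_24 = 1347822955/356948592 ≈ 3.776


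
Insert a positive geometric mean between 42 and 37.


GM = √(42×37) = √1554 = 39.4208

GM = 39.4208


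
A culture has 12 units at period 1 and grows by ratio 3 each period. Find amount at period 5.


aₙ = a₁·r^(n-1)
= 12×3^4
= 12×81
= 972

a_5 = 972


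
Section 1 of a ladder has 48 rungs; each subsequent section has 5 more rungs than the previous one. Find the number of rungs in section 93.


aₙ = a₁ + (n-1)d
= 48 + (93-1)×5
= 48 + 460
= 508

a_93 = 508


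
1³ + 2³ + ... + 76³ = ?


n(n+1)/2 = 76×77/2 = 2926
Σk³ = 2926² = 8561476

Σk³ = 8561476


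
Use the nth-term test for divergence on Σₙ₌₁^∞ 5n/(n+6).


lim(n→∞) 5n/(n+6) = 5/1 = 5  (divide numerator and denominator by n)
lim aₙ = 5 ≠ 0 → series DIVERGES

Diverges (lim aₙ = 5 ≠ 0)


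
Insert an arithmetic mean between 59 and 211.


AM = (59 + 211)/2 = 270/2 = 135

AM = 135


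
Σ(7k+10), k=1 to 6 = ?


Σ(7k+10) = 7·Σk + 10·n
= 7·21 + 10·6
= 147 + 60 = 207

Σ = 207


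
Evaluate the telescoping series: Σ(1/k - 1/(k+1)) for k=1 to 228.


Telescoping: adjacent terms cancel.
= 1/1 - 1/229
= 1 - 1/229 = 228/229

Sum = 228/229


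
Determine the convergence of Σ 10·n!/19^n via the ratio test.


aₙ = 10·n!/19^n
a_{n+1}/aₙ = (n+1)!/19^(n+1) × 19^n/n!  (constant 10 cancels)
= (n+1)/19
L = lim(n→∞) (n+1)/19 = ∞
L > 1 → series DIVERGES

Diverges (ratio test: L = ∞ > 1)


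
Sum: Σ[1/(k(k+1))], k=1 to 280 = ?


1/(k(k+1)) = 1/k - 1/(k+1) (partial fractions)
Telescoping: Σ = 1 - 1/281 = 280/281

Sum = 280/281


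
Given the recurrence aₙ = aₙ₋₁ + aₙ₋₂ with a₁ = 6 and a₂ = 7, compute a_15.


Computing iteratively: 6, 7, 13, 20, 33, 53, 86, 139, 225, 364, 589, 953, ...
a_15 = 4037

a_15 = 4037


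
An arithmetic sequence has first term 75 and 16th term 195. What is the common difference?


d = (aₙ - a₁)/(n-1)
= (195 - 75)/(16-1)
= 120/15 = 8

d = 8


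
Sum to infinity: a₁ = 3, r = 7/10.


S∞ = a₁/(1-r) = 3/(1 - 7/10)
= 3/(3/10)
= 10

S∞ = 10


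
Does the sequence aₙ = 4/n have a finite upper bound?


a₁ = 4, a₂ = 4/2, a₃ = 4/3, ...
0 < aₙ ≤ 4 for all n ≥ 1
Lower bound: 0, Upper bound: 4
The sequence IS bounded

Bounded (0 < aₙ ≤ 4)


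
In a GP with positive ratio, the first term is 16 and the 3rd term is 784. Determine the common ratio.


r^(n-1) = aₙ/a₁
r^2 = 784/16 = 49
r = 49^(1/2)
= ±7; taking r > 0 gives r = 7

r = 7


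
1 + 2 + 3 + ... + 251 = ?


n(n+1)/2 = 251×252/2 = 63252/2 = 31626

Σk = 31626


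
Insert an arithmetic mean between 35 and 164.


AM = (35 + 164)/2 = 199/2 = 99.5

AM = 99.5


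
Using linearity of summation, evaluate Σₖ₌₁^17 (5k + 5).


Σ(5k+5) = 5·Σk + 5·n
= 5·153 + 5·17
= 765 + 85 = 850

Σ = 850


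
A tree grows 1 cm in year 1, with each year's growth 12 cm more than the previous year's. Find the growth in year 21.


aₙ = a₁ + (n-1)d
= 1 + (21-1)×12
= 1 + 240
= 241

a_21 = 241


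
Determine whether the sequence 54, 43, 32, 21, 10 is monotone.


Differences: -11, -11, -11, -11
All differences < 0 → strictly DECREASING

Monotonically decreasing


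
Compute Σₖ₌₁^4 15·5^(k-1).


Sₙ = 15×(5^4 - 1)/(5 - 1)
= 15×(625 - 1)/4
= 15×624/4
= 2340

S_4 = 2340


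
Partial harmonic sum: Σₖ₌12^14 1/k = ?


Σₖ₌12^14 1/k = 1/12 + 1/13 + 1/14
= 253/1092
≈ 0.2317

Sum = 253/1092 ≈ 0.2317


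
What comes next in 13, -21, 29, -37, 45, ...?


Pattern: alternating sign, magnitude arithmetic (d=8)
Terms: 13, -21, 29, -37, 45
Next term = -53

Next term = -53


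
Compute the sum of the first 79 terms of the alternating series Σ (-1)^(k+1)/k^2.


S = 1 - 1/4 + 1/9 - 1/16 + 1/25 - 1/36 + 1/49 - 1/64 ± ...
= 0.8225
(Full series converges to +π²/12 ≈ +0.8225)

S_79 = 0.8225


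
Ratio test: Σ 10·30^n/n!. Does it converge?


aₙ = 10·30^n/n!
a_{n+1}/aₙ = 30^(n+1)/(n+1)! × n!/30^n  (constant 10 cancels)
= 30/(n+1)
L = lim(n→∞) 30/(n+1) = 0
L < 1 → series CONVERGES

Converges (ratio test: L = 0 < 1)


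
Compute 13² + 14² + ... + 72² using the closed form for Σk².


Σₖ₌13^72 k² = Σₖ₌₁^72 k² − Σₖ₌₁^12 k²
= 72·73·145/6 − 12·13·25/6
= 127020 − 650 = 126370

Σk² = 126370


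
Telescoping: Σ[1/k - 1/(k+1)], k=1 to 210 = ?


Telescoping: adjacent terms cancel.
= 1/1 - 1/211
= 1 - 1/211 = 210/211

Sum = 210/211


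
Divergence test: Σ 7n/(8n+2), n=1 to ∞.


lim(n→∞) 7n/(8n+2) = 7/8 = 7/8  (divide numerator and denominator by n)
lim aₙ = 7/8 ≠ 0 → series DIVERGES

Diverges (lim aₙ = 7/8 ≠ 0)


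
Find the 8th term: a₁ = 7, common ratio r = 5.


aₙ = a₁·r^(n-1)
= 7×5^7
= 7×78125
= 546875

a_8 = 546875


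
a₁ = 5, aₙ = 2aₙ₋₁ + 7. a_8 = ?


Computing step by step:
a_1 = 5
a_2 = 17
a_3 = 41
a_4 = 89
a_5 = 185
a_6 = 377
a_7 = 761
a_8 = 1529


a_8 = 1529


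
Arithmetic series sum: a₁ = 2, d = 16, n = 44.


aₙ = 2 + (44-1)×16 = 690
Sₙ = n(a₁+aₙ)/2 = 44×(2+690)/2
= 44×692/2 = 15224

S_44 = 15224


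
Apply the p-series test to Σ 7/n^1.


p-series test: Σ c/n^p converges if p > 1, diverges if p ≤ 1 (constant c > 0 doesn't affect convergence).
p = 1
1 ≤ 1 → DIVERGES

Diverges (p = 1 ≤ 1)


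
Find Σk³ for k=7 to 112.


Σₖ₌7^112 k³ = [112·113/2]² − [6·7/2]²
= 40043584 − 441 = 40043143

Σk³ = 40043143


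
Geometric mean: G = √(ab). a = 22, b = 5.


GM = √(22×5) = √110 = 10.4881

GM = 10.4881


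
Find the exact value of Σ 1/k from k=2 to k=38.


Σₖ₌2^38 1/k = 1/2 + 1/3 + 1/4 + ... + 1/38
= 1567859927923033/485721041551200
≈ 3.2279

Sum = 1567859927923033/485721041551200 ≈ 3.2279


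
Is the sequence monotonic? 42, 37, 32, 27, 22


Differences: -5, -5, -5, -5
All differences < 0 → strictly DECREASING

Monotonically decreasing


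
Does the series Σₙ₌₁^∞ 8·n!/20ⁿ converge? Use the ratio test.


aₙ = 8·n!/20^n
a_{n+1}/aₙ = (n+1)!/20^(n+1) × 20^n/n!  (constant 8 cancels)
= (n+1)/20
L = lim(n→∞) (n+1)/20 = ∞
L > 1 → series DIVERGES

Diverges (ratio test: L = ∞ > 1)


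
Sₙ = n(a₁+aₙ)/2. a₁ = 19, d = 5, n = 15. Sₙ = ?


aₙ = 19 + (15-1)×5 = 89
Sₙ = n(a₁+aₙ)/2 = 15×(19+89)/2
= 15×108/2 = 810

S_15 = 810


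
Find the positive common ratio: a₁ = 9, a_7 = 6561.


r^(n-1) = aₙ/a₁
r^6 = 6561/9 = 729
r = 729^(1/6)
= ±3; taking r > 0 gives r = 3

r = 3


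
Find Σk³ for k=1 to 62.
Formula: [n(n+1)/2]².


n(n+1)/2 = 62×63/2 = 1953
Σk³ = 1953² = 3814209

Σk³ = 3814209


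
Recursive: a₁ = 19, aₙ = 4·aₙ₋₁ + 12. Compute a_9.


Computing step by step:
a_1 = 19
a_2 = 88
a_3 = 364
a_4 = 1468
a_5 = 5884
a_6 = 23548
a_7 = 94204
a_8 = 376828
a_9 = 1507324


a_9 = 1507324


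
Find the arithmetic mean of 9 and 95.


AM = (9 + 95)/2 = 104/2 = 52

AM = 52


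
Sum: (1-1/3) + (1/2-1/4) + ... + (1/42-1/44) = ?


Telescoping with gap 2: two head and two tail terms survive.
= (1 + 1/2) - (1/43 + 1/44)
= 3/2 - 1/43 - 1/44 = 2751/1892

Sum = 2751/1892


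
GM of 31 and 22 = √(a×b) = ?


GM = √(31×22) = √682 = 26.1151

GM = 26.1151


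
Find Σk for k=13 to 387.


Σₖ₌13^387 k = Σₖ₌₁^387 k − Σₖ₌₁^12 k
= 387·388/2 − 12·13/2
= 75078 − 78 = 75000

Σk = 75000


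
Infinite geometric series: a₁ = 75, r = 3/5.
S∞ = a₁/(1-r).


S∞ = a₁/(1-r) = 75/(1 - 3/5)
= 75/(2/5)
= 375/2

S∞ = 375/2


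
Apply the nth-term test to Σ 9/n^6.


lim(n→∞) 9/n^6 = 0
lim aₙ = 0 → nth-term test is INCONCLUSIVE
(Need other tests; this is actually a convergent p-series with p=6 > 1)

Inconclusive (lim aₙ = 0; need another test)


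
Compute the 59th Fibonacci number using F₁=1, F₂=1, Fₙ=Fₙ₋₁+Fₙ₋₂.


Fibonacci sequence: 1, 1, 2, 3, 5, 8, 13, 21, 34, 55, 89, ...
F(59) = 956722026041

F(59) = 956722026041


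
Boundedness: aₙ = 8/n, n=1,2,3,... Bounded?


a₁ = 8, a₂ = 8/2, a₃ = 8/3, ...
0 < aₙ ≤ 8 for all n ≥ 1
Lower bound: 0, Upper bound: 8
The sequence IS bounded

Bounded (0 < aₙ ≤ 8)


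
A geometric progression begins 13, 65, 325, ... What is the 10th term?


aₙ = a₁·r^(n-1)
= 13×5^9
= 13×1953125
= 25390625

a_10 = 25390625


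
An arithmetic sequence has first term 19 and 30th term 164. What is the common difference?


d = (aₙ - a₁)/(n-1)
= (164 - 19)/(30-1)
= 145/29 = 5

d = 5


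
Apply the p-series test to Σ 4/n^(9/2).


p-series test: Σ c/n^p converges if p > 1, diverges if p ≤ 1 (constant c > 0 doesn't affect convergence).
p = 9/2
9/2 > 1 → CONVERGES

Converges (p = 9/2 > 1)


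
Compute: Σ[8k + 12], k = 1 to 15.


Σ(8k+12) = 8·Σk + 12·n
= 8·120 + 12·15
= 960 + 180 = 1140

Σ = 1140


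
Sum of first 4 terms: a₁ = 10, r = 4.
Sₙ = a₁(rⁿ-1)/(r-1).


Sₙ = 10×(4^4 - 1)/(4 - 1)
= 10×(256 - 1)/3
= 10×255/3
= 850

S_4 = 850


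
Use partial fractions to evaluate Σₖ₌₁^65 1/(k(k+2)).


1/(k(k+2)) = (1/2)·(1/k - 1/(k+2)) (partial fractions)
Telescoping: Σ = (1/2)·(1 + 1/2 - 1/66 - 1/67) = 1625/2211

Sum = 1625/2211


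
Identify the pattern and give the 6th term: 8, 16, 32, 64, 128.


Pattern: powers of 2: 2ⁿ
Terms: 8, 16, 32, 64, 128
Next term = 256

Next term = 256


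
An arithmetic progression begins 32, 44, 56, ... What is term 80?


aₙ = a₁ + (n-1)d
= 32 + (80-1)×12
= 32 + 948
= 980

a_80 = 980


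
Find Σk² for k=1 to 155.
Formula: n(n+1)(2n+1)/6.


n = 155
n(n+1)(2n+1)/6 = 155×156×311/6
= 7519980/6 = 1253330

Σk² = 1253330


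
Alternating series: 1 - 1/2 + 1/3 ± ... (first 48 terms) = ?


S = 1 - 1/2 + 1/3 - 1/4 + 1/5 - 1/6 + 1/7 - 1/8 ± ...
= 0.6828
(Full series converges to +ln(2) ≈ +0.6931)

S_48 = 0.6828


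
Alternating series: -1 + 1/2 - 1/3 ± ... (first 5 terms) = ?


S = -1 + 1/2 - 1/3 + 1/4 - 1/5
= -0.7833
(Full series converges to -ln(2) ≈ -0.6931)

S_5 = -0.7833


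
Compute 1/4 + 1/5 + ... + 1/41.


Σₖ₌4^41 1/k = 1/4 + 1/5 + 1/6 + ... + 1/41
= 49181003047232333/19914562703599200
≈ 2.4696

Sum = 49181003047232333/19914562703599200 ≈ 2.4696


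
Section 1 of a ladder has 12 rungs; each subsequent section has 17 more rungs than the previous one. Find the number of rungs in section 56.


aₙ = a₁ + (n-1)d
= 12 + (56-1)×17
= 12 + 935
= 947

a_56 = 947


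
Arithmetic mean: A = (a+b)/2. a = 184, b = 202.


AM = (184 + 202)/2 = 386/2 = 193

AM = 193


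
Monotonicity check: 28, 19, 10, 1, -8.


Differences: -9, -9, -9, -9
All differences < 0 → strictly DECREASING

Monotonically decreasing


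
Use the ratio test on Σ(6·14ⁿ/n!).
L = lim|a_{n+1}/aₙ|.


aₙ = 6·14^n/n!
a_{n+1}/aₙ = 14^(n+1)/(n+1)! × n!/14^n  (constant 6 cancels)
= 14/(n+1)
L = lim(n→∞) 14/(n+1) = 0
L < 1 → series CONVERGES

Converges (ratio test: L = 0 < 1)


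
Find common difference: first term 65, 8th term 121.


d = (aₙ - a₁)/(n-1)
= (121 - 65)/(8-1)
= 56/7 = 8

d = 8


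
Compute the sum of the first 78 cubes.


n(n+1)/2 = 78×79/2 = 3081
Σk³ = 3081² = 9492561

Σk³ = 9492561
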